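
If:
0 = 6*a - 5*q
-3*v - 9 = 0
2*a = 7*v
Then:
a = -21/2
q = -63/5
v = -3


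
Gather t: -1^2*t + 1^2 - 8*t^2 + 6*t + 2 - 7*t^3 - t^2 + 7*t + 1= -7*t^3 - 9*t^2 + 12*t + 4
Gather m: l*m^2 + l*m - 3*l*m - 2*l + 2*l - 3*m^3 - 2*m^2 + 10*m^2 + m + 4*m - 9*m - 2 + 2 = -3*m^3 + m^2*(l + 8) + m*(-2*l - 4)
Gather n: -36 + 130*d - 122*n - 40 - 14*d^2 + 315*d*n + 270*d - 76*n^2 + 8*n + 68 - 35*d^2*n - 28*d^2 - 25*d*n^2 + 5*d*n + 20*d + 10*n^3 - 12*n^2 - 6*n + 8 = -42*d^2 + 420*d + 10*n^3 + n^2*(-25*d - 88) + n*(-35*d^2 + 320*d - 120)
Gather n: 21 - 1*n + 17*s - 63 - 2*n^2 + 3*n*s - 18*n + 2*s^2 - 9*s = -2*n^2 + n*(3*s - 19) + 2*s^2 + 8*s - 42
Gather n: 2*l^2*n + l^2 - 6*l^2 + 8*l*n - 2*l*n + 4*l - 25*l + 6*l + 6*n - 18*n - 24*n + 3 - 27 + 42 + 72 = -5*l^2 - 15*l + n*(2*l^2 + 6*l - 36) + 90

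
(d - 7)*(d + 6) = d^2 - d - 42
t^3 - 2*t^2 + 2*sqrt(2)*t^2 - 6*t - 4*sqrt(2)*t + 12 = (t - 2)*(t - sqrt(2))*(t + 3*sqrt(2))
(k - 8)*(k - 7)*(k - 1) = k^3 - 16*k^2 + 71*k - 56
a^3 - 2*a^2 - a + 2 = (a - 2)*(a - 1)*(a + 1)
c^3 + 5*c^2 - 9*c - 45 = (c - 3)*(c + 3)*(c + 5)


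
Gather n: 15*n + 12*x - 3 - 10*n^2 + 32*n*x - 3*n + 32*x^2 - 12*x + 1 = -10*n^2 + n*(32*x + 12) + 32*x^2 - 2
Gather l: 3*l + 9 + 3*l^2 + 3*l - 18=3*l^2 + 6*l - 9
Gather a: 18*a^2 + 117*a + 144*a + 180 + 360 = 18*a^2 + 261*a + 540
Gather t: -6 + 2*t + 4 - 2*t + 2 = 0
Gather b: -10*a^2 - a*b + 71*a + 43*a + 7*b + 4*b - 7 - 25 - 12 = -10*a^2 + 114*a + b*(11 - a) - 44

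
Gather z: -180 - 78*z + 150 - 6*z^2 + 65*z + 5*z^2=-z^2 - 13*z - 30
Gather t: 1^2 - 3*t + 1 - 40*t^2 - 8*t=-40*t^2 - 11*t + 2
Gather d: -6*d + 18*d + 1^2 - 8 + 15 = 12*d + 8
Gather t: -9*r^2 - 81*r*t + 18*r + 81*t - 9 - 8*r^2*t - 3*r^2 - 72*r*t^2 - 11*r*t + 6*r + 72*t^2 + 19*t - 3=-12*r^2 + 24*r + t^2*(72 - 72*r) + t*(-8*r^2 - 92*r + 100) - 12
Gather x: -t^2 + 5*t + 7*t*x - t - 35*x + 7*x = -t^2 + 4*t + x*(7*t - 28)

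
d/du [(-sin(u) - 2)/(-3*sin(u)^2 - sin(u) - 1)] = (-12*sin(u) + 3*cos(u)^2 - 4)*cos(u)/(3*sin(u)^2 + sin(u) + 1)^2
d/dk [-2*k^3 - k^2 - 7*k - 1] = -6*k^2 - 2*k - 7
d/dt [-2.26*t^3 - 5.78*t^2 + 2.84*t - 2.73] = -6.78*t^2 - 11.56*t + 2.84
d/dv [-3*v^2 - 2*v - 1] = -6*v - 2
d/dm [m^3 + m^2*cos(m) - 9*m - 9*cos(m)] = -m^2*sin(m) + 3*m^2 + 2*m*cos(m) + 9*sin(m) - 9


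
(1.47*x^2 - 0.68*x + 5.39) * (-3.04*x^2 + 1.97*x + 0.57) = -4.4688*x^4 + 4.9631*x^3 - 16.8873*x^2 + 10.2307*x + 3.0723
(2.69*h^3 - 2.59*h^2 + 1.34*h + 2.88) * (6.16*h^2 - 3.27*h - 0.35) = 16.5704*h^5 - 24.7507*h^4 + 15.7822*h^3 + 14.2655*h^2 - 9.8866*h - 1.008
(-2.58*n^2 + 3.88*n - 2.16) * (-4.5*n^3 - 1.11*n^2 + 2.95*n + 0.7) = 11.61*n^5 - 14.5962*n^4 - 2.1978*n^3 + 12.0376*n^2 - 3.656*n - 1.512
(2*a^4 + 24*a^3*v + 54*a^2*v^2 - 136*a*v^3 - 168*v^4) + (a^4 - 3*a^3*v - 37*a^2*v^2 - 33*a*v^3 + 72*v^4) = 3*a^4 + 21*a^3*v + 17*a^2*v^2 - 169*a*v^3 - 96*v^4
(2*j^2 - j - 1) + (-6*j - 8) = 2*j^2 - 7*j - 9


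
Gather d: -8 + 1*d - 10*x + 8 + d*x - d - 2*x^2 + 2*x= d*x - 2*x^2 - 8*x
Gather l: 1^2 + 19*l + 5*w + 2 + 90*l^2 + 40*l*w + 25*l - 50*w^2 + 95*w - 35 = 90*l^2 + l*(40*w + 44) - 50*w^2 + 100*w - 32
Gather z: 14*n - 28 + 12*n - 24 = 26*n - 52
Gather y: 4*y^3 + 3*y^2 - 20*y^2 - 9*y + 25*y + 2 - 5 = 4*y^3 - 17*y^2 + 16*y - 3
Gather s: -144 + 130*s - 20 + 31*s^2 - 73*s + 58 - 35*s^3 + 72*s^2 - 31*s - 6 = -35*s^3 + 103*s^2 + 26*s - 112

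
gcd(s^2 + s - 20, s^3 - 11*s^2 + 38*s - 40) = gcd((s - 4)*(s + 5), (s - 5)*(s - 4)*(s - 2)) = s - 4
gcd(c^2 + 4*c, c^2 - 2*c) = c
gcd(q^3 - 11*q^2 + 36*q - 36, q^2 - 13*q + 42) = q - 6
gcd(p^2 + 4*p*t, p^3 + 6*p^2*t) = p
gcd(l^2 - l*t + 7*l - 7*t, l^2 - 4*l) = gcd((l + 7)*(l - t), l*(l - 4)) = 1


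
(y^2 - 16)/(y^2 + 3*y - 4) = (y - 4)/(y - 1)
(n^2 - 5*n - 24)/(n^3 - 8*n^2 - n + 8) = (n + 3)/(n^2 - 1)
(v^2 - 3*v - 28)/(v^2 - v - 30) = (-v^2 + 3*v + 28)/(-v^2 + v + 30)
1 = 1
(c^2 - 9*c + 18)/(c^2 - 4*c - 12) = (c - 3)/(c + 2)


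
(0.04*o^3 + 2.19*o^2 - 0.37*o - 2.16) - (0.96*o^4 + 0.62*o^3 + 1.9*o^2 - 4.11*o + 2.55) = -0.96*o^4 - 0.58*o^3 + 0.29*o^2 + 3.74*o - 4.71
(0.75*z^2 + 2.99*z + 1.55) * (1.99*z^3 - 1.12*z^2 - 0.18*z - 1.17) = 1.4925*z^5 + 5.1101*z^4 - 0.3993*z^3 - 3.1517*z^2 - 3.7773*z - 1.8135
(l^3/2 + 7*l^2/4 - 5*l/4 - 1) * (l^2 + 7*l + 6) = l^5/2 + 21*l^4/4 + 14*l^3 + 3*l^2/4 - 29*l/2 - 6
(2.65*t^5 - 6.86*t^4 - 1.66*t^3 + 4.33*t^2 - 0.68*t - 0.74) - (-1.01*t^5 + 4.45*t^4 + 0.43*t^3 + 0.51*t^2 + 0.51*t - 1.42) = 3.66*t^5 - 11.31*t^4 - 2.09*t^3 + 3.82*t^2 - 1.19*t + 0.68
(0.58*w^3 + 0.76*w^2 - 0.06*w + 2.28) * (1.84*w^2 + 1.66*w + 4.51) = 1.0672*w^5 + 2.3612*w^4 + 3.767*w^3 + 7.5232*w^2 + 3.5142*w + 10.2828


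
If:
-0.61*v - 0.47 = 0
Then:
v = -0.77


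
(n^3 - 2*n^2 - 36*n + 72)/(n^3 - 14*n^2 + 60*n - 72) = (n + 6)/(n - 6)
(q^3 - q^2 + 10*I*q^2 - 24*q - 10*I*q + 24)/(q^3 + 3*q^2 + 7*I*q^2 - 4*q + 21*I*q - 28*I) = (q^2 + 10*I*q - 24)/(q^2 + q*(4 + 7*I) + 28*I)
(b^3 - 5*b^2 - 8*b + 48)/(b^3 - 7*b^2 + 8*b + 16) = (b + 3)/(b + 1)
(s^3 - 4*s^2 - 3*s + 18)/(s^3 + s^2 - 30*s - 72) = (s^3 - 4*s^2 - 3*s + 18)/(s^3 + s^2 - 30*s - 72)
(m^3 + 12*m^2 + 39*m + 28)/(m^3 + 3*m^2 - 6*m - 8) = (m + 7)/(m - 2)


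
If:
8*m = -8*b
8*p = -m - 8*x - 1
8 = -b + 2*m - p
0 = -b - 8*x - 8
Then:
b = -71/26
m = 71/26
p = 5/26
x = -137/208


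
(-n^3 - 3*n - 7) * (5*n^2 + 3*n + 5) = -5*n^5 - 3*n^4 - 20*n^3 - 44*n^2 - 36*n - 35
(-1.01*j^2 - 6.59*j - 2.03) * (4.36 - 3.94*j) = 3.9794*j^3 + 21.561*j^2 - 20.7342*j - 8.8508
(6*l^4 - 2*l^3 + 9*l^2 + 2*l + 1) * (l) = 6*l^5 - 2*l^4 + 9*l^3 + 2*l^2 + l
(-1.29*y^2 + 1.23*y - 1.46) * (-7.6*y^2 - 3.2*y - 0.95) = 9.804*y^4 - 5.22*y^3 + 8.3855*y^2 + 3.5035*y + 1.387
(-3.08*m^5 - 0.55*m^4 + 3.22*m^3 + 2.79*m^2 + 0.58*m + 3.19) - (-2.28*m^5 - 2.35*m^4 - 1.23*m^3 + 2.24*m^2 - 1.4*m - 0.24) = -0.8*m^5 + 1.8*m^4 + 4.45*m^3 + 0.55*m^2 + 1.98*m + 3.43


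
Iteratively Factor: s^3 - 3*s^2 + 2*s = (s - 2)*(s^2 - s) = (s - 2)*(s - 1)*(s)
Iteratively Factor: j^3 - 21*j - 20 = (j + 4)*(j^2 - 4*j - 5) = (j + 1)*(j + 4)*(j - 5)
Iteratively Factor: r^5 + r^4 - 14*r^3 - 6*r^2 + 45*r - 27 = (r + 3)*(r^4 - 2*r^3 - 8*r^2 + 18*r - 9) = (r - 1)*(r + 3)*(r^3 - r^2 - 9*r + 9) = (r - 3)*(r - 1)*(r + 3)*(r^2 + 2*r - 3) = (r - 3)*(r - 1)^2*(r + 3)*(r + 3)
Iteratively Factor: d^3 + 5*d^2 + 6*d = (d)*(d^2 + 5*d + 6) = d*(d + 2)*(d + 3)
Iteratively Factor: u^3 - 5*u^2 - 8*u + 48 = (u - 4)*(u^2 - u - 12) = (u - 4)*(u + 3)*(u - 4)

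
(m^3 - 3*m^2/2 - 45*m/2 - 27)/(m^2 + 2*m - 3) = (m^2 - 9*m/2 - 9)/(m - 1)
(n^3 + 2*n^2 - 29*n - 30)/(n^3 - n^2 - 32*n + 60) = (n + 1)/(n - 2)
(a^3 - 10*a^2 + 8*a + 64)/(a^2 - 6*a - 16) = a - 4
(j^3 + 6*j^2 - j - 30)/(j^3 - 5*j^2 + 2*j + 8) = (j^2 + 8*j + 15)/(j^2 - 3*j - 4)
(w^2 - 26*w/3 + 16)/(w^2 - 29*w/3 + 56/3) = (w - 6)/(w - 7)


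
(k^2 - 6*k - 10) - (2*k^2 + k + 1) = -k^2 - 7*k - 11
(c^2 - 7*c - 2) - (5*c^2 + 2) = -4*c^2 - 7*c - 4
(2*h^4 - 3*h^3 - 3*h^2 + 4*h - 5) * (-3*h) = -6*h^5 + 9*h^4 + 9*h^3 - 12*h^2 + 15*h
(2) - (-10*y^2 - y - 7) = 10*y^2 + y + 9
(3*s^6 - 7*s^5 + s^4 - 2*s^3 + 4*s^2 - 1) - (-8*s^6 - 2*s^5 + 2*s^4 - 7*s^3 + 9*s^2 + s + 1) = 11*s^6 - 5*s^5 - s^4 + 5*s^3 - 5*s^2 - s - 2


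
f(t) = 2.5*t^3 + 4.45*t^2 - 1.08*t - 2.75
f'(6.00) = 322.32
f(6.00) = 690.97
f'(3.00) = 93.12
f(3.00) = 101.56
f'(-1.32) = 0.24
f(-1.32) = 0.68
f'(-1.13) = -1.56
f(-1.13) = 0.55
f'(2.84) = 84.69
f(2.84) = 87.34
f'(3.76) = 138.42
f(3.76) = 188.99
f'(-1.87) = 8.50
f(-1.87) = -1.52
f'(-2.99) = 39.36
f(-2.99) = -26.56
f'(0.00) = -1.08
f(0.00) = -2.75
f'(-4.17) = 92.22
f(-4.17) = -102.15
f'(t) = 7.5*t^2 + 8.9*t - 1.08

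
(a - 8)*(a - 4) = a^2 - 12*a + 32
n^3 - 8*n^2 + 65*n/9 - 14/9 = (n - 7)*(n - 2/3)*(n - 1/3)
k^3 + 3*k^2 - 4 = (k - 1)*(k + 2)^2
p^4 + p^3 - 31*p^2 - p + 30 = (p - 5)*(p - 1)*(p + 1)*(p + 6)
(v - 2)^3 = v^3 - 6*v^2 + 12*v - 8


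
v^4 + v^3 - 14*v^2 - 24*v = v*(v - 4)*(v + 2)*(v + 3)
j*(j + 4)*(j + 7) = j^3 + 11*j^2 + 28*j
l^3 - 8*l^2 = l^2*(l - 8)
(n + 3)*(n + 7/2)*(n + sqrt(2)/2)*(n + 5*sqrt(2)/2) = n^4 + 3*sqrt(2)*n^3 + 13*n^3/2 + 13*n^2 + 39*sqrt(2)*n^2/2 + 65*n/4 + 63*sqrt(2)*n/2 + 105/4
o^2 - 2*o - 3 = (o - 3)*(o + 1)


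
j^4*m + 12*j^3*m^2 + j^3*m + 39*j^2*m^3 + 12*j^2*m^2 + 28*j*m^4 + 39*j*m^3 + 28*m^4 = (j + m)*(j + 4*m)*(j + 7*m)*(j*m + m)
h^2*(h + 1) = h^3 + h^2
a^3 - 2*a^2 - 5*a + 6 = (a - 3)*(a - 1)*(a + 2)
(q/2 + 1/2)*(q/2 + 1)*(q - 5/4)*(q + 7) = q^4/4 + 35*q^3/16 + 21*q^2/8 - 59*q/16 - 35/8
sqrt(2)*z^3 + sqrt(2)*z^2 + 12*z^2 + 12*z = z*(z + 6*sqrt(2))*(sqrt(2)*z + sqrt(2))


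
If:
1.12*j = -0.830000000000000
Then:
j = -0.74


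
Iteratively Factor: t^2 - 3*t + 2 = (t - 2)*(t - 1)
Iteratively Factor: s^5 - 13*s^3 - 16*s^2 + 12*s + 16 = (s + 2)*(s^4 - 2*s^3 - 9*s^2 + 2*s + 8) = (s + 1)*(s + 2)*(s^3 - 3*s^2 - 6*s + 8) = (s - 4)*(s + 1)*(s + 2)*(s^2 + s - 2) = (s - 4)*(s + 1)*(s + 2)^2*(s - 1)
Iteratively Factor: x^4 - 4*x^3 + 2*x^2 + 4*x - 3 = (x - 1)*(x^3 - 3*x^2 - x + 3) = (x - 1)^2*(x^2 - 2*x - 3) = (x - 1)^2*(x + 1)*(x - 3)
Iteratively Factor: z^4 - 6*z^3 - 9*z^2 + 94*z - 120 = (z - 5)*(z^3 - z^2 - 14*z + 24) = (z - 5)*(z - 3)*(z^2 + 2*z - 8) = (z - 5)*(z - 3)*(z - 2)*(z + 4)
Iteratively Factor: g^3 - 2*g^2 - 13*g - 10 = (g - 5)*(g^2 + 3*g + 2) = (g - 5)*(g + 2)*(g + 1)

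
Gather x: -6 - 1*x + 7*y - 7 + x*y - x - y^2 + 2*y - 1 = x*(y - 2) - y^2 + 9*y - 14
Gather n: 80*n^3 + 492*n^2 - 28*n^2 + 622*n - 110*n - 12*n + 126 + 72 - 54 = 80*n^3 + 464*n^2 + 500*n + 144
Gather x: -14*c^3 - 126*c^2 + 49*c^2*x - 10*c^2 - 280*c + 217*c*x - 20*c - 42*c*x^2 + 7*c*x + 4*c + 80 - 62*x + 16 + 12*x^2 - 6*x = -14*c^3 - 136*c^2 - 296*c + x^2*(12 - 42*c) + x*(49*c^2 + 224*c - 68) + 96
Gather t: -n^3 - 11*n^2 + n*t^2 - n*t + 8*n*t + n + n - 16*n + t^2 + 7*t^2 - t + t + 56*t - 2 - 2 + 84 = -n^3 - 11*n^2 - 14*n + t^2*(n + 8) + t*(7*n + 56) + 80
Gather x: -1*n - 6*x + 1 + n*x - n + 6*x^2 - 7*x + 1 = -2*n + 6*x^2 + x*(n - 13) + 2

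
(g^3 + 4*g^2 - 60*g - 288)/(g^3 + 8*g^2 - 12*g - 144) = (g - 8)/(g - 4)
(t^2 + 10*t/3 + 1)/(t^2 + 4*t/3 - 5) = (3*t + 1)/(3*t - 5)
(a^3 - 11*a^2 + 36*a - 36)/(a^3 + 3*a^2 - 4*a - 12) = (a^2 - 9*a + 18)/(a^2 + 5*a + 6)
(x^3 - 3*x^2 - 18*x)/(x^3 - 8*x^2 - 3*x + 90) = x/(x - 5)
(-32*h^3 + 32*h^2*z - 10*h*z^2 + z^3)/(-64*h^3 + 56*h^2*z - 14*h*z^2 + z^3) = (-4*h + z)/(-8*h + z)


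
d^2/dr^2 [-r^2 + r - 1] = -2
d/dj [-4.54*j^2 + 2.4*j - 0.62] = 2.4 - 9.08*j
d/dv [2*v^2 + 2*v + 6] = 4*v + 2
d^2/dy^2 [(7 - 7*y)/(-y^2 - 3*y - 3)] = 14*((y - 1)*(2*y + 3)^2 - (3*y + 2)*(y^2 + 3*y + 3))/(y^2 + 3*y + 3)^3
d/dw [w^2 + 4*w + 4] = 2*w + 4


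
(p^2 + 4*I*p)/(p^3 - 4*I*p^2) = (p + 4*I)/(p*(p - 4*I))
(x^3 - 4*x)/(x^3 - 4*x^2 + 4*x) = (x + 2)/(x - 2)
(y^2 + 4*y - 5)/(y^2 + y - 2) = (y + 5)/(y + 2)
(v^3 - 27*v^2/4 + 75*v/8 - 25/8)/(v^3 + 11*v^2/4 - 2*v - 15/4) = (2*v^2 - 11*v + 5)/(2*(v^2 + 4*v + 3))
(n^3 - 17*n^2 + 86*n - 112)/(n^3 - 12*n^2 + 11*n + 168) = (n - 2)/(n + 3)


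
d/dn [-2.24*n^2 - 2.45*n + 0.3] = -4.48*n - 2.45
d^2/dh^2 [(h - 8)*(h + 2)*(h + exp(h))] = h^2*exp(h) - 2*h*exp(h) + 6*h - 26*exp(h) - 12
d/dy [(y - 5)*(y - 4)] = 2*y - 9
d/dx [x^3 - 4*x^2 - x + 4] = 3*x^2 - 8*x - 1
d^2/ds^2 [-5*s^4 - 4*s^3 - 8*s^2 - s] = -60*s^2 - 24*s - 16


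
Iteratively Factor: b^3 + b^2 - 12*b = (b - 3)*(b^2 + 4*b) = (b - 3)*(b + 4)*(b)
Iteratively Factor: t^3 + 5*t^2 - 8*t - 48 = (t + 4)*(t^2 + t - 12) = (t - 3)*(t + 4)*(t + 4)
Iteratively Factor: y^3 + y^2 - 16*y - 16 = (y - 4)*(y^2 + 5*y + 4) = (y - 4)*(y + 4)*(y + 1)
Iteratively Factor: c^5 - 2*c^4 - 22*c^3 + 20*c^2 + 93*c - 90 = (c - 2)*(c^4 - 22*c^2 - 24*c + 45) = (c - 2)*(c + 3)*(c^3 - 3*c^2 - 13*c + 15) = (c - 2)*(c - 1)*(c + 3)*(c^2 - 2*c - 15) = (c - 2)*(c - 1)*(c + 3)^2*(c - 5)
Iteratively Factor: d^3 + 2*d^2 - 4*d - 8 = (d + 2)*(d^2 - 4) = (d + 2)^2*(d - 2)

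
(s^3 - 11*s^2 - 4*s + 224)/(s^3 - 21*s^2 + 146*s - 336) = (s + 4)/(s - 6)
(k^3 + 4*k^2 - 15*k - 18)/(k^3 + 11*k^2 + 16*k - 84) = (k^2 - 2*k - 3)/(k^2 + 5*k - 14)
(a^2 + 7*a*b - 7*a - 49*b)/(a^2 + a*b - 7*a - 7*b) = (a + 7*b)/(a + b)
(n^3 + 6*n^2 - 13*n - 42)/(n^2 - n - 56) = (n^2 - n - 6)/(n - 8)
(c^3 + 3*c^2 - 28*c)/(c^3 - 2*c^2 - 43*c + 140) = c/(c - 5)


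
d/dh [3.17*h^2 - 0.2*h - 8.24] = 6.34*h - 0.2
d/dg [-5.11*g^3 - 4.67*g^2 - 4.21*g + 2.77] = -15.33*g^2 - 9.34*g - 4.21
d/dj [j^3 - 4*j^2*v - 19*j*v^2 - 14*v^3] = 3*j^2 - 8*j*v - 19*v^2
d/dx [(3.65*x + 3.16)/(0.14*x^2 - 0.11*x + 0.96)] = (-0.511*x^2 - 0.8848*x + 3.8516)/(0.0196*x^4 - 0.0308*x^3 + 0.2809*x^2 - 0.2112*x + 0.9216)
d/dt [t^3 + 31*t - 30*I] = 3*t^2 + 31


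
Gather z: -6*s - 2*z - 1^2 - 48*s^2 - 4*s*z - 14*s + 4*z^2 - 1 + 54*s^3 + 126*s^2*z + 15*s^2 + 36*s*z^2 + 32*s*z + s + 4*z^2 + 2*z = 54*s^3 - 33*s^2 - 19*s + z^2*(36*s + 8) + z*(126*s^2 + 28*s) - 2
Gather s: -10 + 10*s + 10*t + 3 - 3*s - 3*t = 7*s + 7*t - 7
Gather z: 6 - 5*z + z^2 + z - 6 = z^2 - 4*z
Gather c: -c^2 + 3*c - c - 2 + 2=-c^2 + 2*c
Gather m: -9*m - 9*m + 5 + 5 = 10 - 18*m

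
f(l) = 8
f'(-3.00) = 0.00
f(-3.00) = 8.00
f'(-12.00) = 0.00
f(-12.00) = 8.00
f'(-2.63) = 0.00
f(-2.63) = 8.00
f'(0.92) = 0.00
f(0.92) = 8.00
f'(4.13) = 0.00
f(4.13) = 8.00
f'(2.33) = 0.00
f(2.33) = 8.00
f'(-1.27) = 0.00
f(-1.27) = 8.00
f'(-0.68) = 0.00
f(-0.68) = 8.00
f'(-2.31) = 0.00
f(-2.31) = 8.00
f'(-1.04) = 0.00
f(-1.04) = 8.00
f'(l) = 0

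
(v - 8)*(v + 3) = v^2 - 5*v - 24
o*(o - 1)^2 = o^3 - 2*o^2 + o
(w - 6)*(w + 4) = w^2 - 2*w - 24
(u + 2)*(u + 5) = u^2 + 7*u + 10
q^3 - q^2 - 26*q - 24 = (q - 6)*(q + 1)*(q + 4)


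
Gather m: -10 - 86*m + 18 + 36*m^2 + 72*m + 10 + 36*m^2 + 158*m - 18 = 72*m^2 + 144*m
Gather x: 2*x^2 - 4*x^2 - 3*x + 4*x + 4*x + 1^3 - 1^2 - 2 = -2*x^2 + 5*x - 2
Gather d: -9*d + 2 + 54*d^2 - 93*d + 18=54*d^2 - 102*d + 20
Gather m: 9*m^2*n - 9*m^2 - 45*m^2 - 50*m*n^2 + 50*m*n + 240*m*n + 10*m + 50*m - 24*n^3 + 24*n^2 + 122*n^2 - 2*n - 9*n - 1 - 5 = m^2*(9*n - 54) + m*(-50*n^2 + 290*n + 60) - 24*n^3 + 146*n^2 - 11*n - 6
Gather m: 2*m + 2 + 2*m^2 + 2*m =2*m^2 + 4*m + 2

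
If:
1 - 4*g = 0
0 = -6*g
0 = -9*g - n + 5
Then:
No Solution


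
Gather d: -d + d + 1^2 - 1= 0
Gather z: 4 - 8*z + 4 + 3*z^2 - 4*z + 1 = 3*z^2 - 12*z + 9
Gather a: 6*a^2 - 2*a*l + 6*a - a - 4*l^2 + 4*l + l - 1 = 6*a^2 + a*(5 - 2*l) - 4*l^2 + 5*l - 1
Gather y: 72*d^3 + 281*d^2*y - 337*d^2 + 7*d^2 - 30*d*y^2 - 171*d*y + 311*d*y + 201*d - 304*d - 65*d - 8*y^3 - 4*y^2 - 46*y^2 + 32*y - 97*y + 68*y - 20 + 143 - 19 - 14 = 72*d^3 - 330*d^2 - 168*d - 8*y^3 + y^2*(-30*d - 50) + y*(281*d^2 + 140*d + 3) + 90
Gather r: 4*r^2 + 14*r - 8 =4*r^2 + 14*r - 8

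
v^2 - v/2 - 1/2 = (v - 1)*(v + 1/2)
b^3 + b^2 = b^2*(b + 1)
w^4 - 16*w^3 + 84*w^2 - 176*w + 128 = (w - 8)*(w - 4)*(w - 2)^2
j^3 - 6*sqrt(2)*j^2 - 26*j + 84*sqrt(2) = (j - 7*sqrt(2))*(j - 2*sqrt(2))*(j + 3*sqrt(2))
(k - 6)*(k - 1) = k^2 - 7*k + 6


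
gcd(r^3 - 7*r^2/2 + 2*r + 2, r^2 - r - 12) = 1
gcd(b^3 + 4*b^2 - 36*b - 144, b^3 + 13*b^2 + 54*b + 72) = b^2 + 10*b + 24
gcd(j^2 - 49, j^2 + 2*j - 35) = j + 7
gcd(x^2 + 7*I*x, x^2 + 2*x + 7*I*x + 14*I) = x + 7*I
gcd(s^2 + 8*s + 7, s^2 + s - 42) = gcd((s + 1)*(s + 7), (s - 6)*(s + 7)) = s + 7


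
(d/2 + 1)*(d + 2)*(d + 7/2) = d^3/2 + 15*d^2/4 + 9*d + 7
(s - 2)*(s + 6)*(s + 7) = s^3 + 11*s^2 + 16*s - 84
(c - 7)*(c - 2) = c^2 - 9*c + 14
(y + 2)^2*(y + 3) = y^3 + 7*y^2 + 16*y + 12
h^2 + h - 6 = (h - 2)*(h + 3)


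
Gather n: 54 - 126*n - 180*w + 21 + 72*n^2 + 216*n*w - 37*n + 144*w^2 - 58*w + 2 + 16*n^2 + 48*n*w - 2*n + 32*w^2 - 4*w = 88*n^2 + n*(264*w - 165) + 176*w^2 - 242*w + 77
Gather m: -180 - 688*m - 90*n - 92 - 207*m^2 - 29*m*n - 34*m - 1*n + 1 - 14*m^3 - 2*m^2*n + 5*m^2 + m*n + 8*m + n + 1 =-14*m^3 + m^2*(-2*n - 202) + m*(-28*n - 714) - 90*n - 270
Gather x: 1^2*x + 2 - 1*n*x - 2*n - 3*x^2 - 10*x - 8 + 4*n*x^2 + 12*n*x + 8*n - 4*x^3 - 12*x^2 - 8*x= 6*n - 4*x^3 + x^2*(4*n - 15) + x*(11*n - 17) - 6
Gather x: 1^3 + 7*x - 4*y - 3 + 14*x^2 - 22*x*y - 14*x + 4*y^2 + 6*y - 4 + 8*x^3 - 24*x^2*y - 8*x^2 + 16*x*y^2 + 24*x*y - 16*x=8*x^3 + x^2*(6 - 24*y) + x*(16*y^2 + 2*y - 23) + 4*y^2 + 2*y - 6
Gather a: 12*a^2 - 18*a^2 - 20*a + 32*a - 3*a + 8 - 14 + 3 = -6*a^2 + 9*a - 3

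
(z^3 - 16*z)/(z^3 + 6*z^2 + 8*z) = (z - 4)/(z + 2)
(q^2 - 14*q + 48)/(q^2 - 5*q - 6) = (q - 8)/(q + 1)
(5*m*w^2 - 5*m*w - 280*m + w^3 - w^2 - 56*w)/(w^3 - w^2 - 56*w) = (5*m + w)/w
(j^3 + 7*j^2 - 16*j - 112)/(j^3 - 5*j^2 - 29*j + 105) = (j^3 + 7*j^2 - 16*j - 112)/(j^3 - 5*j^2 - 29*j + 105)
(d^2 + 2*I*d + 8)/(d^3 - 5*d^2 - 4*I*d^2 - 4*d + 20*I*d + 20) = (d + 4*I)/(d^2 - d*(5 + 2*I) + 10*I)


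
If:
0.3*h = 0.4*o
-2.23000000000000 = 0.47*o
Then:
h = -6.33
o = -4.74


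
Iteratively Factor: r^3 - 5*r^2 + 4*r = (r)*(r^2 - 5*r + 4) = r*(r - 1)*(r - 4)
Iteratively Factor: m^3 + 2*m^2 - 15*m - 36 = (m + 3)*(m^2 - m - 12) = (m + 3)^2*(m - 4)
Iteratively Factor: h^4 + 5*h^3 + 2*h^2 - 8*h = (h)*(h^3 + 5*h^2 + 2*h - 8) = h*(h - 1)*(h^2 + 6*h + 8) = h*(h - 1)*(h + 4)*(h + 2)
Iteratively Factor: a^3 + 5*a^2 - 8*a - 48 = (a + 4)*(a^2 + a - 12) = (a + 4)^2*(a - 3)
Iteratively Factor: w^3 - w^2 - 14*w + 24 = (w - 2)*(w^2 + w - 12) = (w - 3)*(w - 2)*(w + 4)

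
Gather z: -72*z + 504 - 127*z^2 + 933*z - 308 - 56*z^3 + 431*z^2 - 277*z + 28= -56*z^3 + 304*z^2 + 584*z + 224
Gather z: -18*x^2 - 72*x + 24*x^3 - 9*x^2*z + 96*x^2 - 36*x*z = 24*x^3 + 78*x^2 - 72*x + z*(-9*x^2 - 36*x)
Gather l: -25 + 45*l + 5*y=45*l + 5*y - 25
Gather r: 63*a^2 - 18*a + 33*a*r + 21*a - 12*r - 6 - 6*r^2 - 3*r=63*a^2 + 3*a - 6*r^2 + r*(33*a - 15) - 6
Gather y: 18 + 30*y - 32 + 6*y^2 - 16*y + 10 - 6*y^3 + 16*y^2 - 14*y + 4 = -6*y^3 + 22*y^2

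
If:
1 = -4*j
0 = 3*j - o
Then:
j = -1/4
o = -3/4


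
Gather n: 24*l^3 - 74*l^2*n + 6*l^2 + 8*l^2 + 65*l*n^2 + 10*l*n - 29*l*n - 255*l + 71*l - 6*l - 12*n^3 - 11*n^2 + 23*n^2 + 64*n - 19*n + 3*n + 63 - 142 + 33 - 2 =24*l^3 + 14*l^2 - 190*l - 12*n^3 + n^2*(65*l + 12) + n*(-74*l^2 - 19*l + 48) - 48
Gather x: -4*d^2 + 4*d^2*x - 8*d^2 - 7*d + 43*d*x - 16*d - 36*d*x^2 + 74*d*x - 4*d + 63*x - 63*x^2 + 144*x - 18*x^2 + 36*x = -12*d^2 - 27*d + x^2*(-36*d - 81) + x*(4*d^2 + 117*d + 243)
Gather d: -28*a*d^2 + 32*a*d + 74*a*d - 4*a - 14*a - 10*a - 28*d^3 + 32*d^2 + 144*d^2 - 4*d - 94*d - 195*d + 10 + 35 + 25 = -28*a - 28*d^3 + d^2*(176 - 28*a) + d*(106*a - 293) + 70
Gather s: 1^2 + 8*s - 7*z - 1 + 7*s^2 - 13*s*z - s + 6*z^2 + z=7*s^2 + s*(7 - 13*z) + 6*z^2 - 6*z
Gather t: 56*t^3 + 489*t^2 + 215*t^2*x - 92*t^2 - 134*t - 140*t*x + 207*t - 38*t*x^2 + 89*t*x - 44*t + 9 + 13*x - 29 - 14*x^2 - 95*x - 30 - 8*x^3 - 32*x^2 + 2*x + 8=56*t^3 + t^2*(215*x + 397) + t*(-38*x^2 - 51*x + 29) - 8*x^3 - 46*x^2 - 80*x - 42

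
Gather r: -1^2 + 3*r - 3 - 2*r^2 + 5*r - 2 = -2*r^2 + 8*r - 6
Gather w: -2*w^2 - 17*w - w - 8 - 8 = -2*w^2 - 18*w - 16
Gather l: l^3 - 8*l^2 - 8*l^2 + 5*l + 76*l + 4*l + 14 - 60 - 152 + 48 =l^3 - 16*l^2 + 85*l - 150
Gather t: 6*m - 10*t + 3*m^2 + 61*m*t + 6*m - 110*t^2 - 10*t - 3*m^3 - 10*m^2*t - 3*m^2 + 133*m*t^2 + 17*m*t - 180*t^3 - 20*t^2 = -3*m^3 + 12*m - 180*t^3 + t^2*(133*m - 130) + t*(-10*m^2 + 78*m - 20)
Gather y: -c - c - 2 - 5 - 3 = -2*c - 10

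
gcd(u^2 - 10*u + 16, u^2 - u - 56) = u - 8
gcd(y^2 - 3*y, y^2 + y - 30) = 1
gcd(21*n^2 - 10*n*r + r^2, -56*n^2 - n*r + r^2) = 1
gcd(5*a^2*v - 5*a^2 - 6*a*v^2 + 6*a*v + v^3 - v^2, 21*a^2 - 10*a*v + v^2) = 1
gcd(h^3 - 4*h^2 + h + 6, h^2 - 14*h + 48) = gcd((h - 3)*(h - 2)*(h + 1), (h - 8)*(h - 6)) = 1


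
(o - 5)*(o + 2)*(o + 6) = o^3 + 3*o^2 - 28*o - 60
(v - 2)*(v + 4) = v^2 + 2*v - 8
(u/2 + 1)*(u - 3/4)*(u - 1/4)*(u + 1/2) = u^4/2 + 3*u^3/4 - 21*u^2/32 - 17*u/64 + 3/32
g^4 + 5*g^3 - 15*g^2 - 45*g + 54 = (g - 3)*(g - 1)*(g + 3)*(g + 6)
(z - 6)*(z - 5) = z^2 - 11*z + 30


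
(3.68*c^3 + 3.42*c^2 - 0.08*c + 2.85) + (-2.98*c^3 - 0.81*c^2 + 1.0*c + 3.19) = 0.7*c^3 + 2.61*c^2 + 0.92*c + 6.04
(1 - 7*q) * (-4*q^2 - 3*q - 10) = 28*q^3 + 17*q^2 + 67*q - 10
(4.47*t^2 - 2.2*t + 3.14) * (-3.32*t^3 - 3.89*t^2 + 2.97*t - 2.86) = -14.8404*t^5 - 10.0843*t^4 + 11.4091*t^3 - 31.5328*t^2 + 15.6178*t - 8.9804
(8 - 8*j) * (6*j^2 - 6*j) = -48*j^3 + 96*j^2 - 48*j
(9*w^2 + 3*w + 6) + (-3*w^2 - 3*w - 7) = 6*w^2 - 1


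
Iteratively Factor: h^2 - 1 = (h + 1)*(h - 1)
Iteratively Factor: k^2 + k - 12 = (k + 4)*(k - 3)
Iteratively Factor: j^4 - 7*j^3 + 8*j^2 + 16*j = (j)*(j^3 - 7*j^2 + 8*j + 16) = j*(j - 4)*(j^2 - 3*j - 4) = j*(j - 4)^2*(j + 1)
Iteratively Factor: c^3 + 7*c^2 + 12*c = (c)*(c^2 + 7*c + 12) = c*(c + 3)*(c + 4)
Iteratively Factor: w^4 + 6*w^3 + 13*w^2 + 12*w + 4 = (w + 2)*(w^3 + 4*w^2 + 5*w + 2) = (w + 2)^2*(w^2 + 2*w + 1) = (w + 1)*(w + 2)^2*(w + 1)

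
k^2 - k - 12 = (k - 4)*(k + 3)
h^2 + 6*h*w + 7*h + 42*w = (h + 7)*(h + 6*w)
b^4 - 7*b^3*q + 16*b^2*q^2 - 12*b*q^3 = b*(b - 3*q)*(b - 2*q)^2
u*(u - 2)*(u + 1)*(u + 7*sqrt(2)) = u^4 - u^3 + 7*sqrt(2)*u^3 - 7*sqrt(2)*u^2 - 2*u^2 - 14*sqrt(2)*u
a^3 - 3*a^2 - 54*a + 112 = (a - 8)*(a - 2)*(a + 7)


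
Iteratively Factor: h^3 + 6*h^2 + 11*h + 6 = (h + 1)*(h^2 + 5*h + 6) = (h + 1)*(h + 2)*(h + 3)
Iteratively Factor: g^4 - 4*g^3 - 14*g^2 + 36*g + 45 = (g - 3)*(g^3 - g^2 - 17*g - 15) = (g - 5)*(g - 3)*(g^2 + 4*g + 3) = (g - 5)*(g - 3)*(g + 3)*(g + 1)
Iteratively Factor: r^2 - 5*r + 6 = (r - 2)*(r - 3)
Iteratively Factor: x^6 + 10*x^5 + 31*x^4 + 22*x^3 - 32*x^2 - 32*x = (x + 1)*(x^5 + 9*x^4 + 22*x^3 - 32*x) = (x + 1)*(x + 4)*(x^4 + 5*x^3 + 2*x^2 - 8*x) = (x + 1)*(x + 2)*(x + 4)*(x^3 + 3*x^2 - 4*x) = (x + 1)*(x + 2)*(x + 4)^2*(x^2 - x) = x*(x + 1)*(x + 2)*(x + 4)^2*(x - 1)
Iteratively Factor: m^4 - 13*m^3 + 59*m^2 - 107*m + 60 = (m - 3)*(m^3 - 10*m^2 + 29*m - 20) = (m - 5)*(m - 3)*(m^2 - 5*m + 4) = (m - 5)*(m - 4)*(m - 3)*(m - 1)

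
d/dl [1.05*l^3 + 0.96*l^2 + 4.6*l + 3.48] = 3.15*l^2 + 1.92*l + 4.6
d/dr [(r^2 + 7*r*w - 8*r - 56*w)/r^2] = (-7*r*w + 8*r + 112*w)/r^3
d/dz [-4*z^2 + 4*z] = 4 - 8*z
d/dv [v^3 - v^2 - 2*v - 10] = 3*v^2 - 2*v - 2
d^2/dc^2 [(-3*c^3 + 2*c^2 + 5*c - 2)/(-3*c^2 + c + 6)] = 4*(3*c^3 + 18*c - 2)/(27*c^6 - 27*c^5 - 153*c^4 + 107*c^3 + 306*c^2 - 108*c - 216)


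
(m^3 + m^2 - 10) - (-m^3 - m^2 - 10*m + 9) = 2*m^3 + 2*m^2 + 10*m - 19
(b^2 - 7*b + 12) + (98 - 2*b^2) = -b^2 - 7*b + 110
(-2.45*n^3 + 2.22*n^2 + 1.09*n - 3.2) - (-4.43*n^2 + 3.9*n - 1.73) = -2.45*n^3 + 6.65*n^2 - 2.81*n - 1.47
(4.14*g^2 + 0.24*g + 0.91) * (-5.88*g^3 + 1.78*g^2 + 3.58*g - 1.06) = -24.3432*g^5 + 5.958*g^4 + 9.8976*g^3 - 1.9094*g^2 + 3.0034*g - 0.9646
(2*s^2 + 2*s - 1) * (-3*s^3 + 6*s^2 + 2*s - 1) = -6*s^5 + 6*s^4 + 19*s^3 - 4*s^2 - 4*s + 1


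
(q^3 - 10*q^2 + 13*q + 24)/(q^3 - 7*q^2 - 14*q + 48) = (q^2 - 2*q - 3)/(q^2 + q - 6)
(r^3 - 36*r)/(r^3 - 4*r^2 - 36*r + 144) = r/(r - 4)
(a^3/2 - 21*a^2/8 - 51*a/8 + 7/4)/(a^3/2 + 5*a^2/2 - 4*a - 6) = (4*a^3 - 21*a^2 - 51*a + 14)/(4*(a^3 + 5*a^2 - 8*a - 12))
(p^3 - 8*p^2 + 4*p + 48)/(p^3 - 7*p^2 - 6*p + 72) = (p + 2)/(p + 3)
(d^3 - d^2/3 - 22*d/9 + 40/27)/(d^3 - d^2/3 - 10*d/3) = (d^2 - 2*d + 8/9)/(d*(d - 2))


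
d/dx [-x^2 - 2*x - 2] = -2*x - 2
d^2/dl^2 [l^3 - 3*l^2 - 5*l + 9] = 6*l - 6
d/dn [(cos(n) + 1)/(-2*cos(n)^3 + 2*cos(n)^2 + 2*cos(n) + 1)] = 2*(2*sin(2*n) - 2*sin(3*n) - sin(4*n))/(cos(n) + 2*cos(2*n) - cos(3*n) + 4)^2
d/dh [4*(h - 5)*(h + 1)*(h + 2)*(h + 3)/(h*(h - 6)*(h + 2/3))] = 12*(3*h^6 - 32*h^5 + 5*h^4 + 270*h^3 - 286*h^2 - 960*h - 360)/(h^2*(9*h^4 - 96*h^3 + 184*h^2 + 384*h + 144))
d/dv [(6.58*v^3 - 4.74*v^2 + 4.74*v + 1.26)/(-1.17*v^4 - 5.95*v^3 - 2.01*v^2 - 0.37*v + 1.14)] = (7.6986*v^6 - 11.0916*v^5 - 24.7914*v^4 + 57.4336*v^3 + 56.2758*v^2 - 5.742*v + 5.8698)/(1.3689*v^8 + 13.923*v^7 + 40.1059*v^6 + 24.7848*v^5 + 5.7755*v^4 - 12.0786*v^3 - 4.4459*v^2 - 0.8436*v + 1.2996)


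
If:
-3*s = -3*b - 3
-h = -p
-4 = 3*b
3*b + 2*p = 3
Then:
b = -4/3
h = 7/2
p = 7/2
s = -1/3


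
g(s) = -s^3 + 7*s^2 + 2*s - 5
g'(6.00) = -22.00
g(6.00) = 43.00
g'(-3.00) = -67.00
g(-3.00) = 79.00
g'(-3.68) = -90.15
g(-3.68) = 132.27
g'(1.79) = 17.45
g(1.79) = 15.27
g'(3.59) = 13.60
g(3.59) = 46.13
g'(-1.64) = -29.03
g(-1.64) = 14.96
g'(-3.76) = -93.05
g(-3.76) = 139.60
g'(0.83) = 11.55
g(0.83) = 0.91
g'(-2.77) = -59.80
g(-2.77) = 64.42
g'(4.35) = 6.13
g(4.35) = 53.84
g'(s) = -3*s^2 + 14*s + 2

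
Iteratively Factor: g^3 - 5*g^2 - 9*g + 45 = (g - 3)*(g^2 - 2*g - 15) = (g - 3)*(g + 3)*(g - 5)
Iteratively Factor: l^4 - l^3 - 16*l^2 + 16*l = (l + 4)*(l^3 - 5*l^2 + 4*l) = l*(l + 4)*(l^2 - 5*l + 4) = l*(l - 4)*(l + 4)*(l - 1)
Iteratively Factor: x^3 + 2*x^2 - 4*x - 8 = (x + 2)*(x^2 - 4) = (x - 2)*(x + 2)*(x + 2)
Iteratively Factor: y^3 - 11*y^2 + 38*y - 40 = (y - 2)*(y^2 - 9*y + 20) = (y - 4)*(y - 2)*(y - 5)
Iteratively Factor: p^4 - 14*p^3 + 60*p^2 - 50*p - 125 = (p - 5)*(p^3 - 9*p^2 + 15*p + 25) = (p - 5)^2*(p^2 - 4*p - 5) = (p - 5)^2*(p + 1)*(p - 5)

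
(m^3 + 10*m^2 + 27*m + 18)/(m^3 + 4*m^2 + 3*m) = (m + 6)/m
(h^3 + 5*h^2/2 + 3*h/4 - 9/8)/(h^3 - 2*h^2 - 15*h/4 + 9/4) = (h + 3/2)/(h - 3)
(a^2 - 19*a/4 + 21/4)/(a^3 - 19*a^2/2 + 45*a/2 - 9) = (4*a - 7)/(2*(2*a^2 - 13*a + 6))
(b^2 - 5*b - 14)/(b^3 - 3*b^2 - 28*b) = (b + 2)/(b*(b + 4))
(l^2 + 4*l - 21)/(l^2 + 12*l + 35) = (l - 3)/(l + 5)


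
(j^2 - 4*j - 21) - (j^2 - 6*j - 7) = 2*j - 14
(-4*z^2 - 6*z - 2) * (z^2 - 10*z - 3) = -4*z^4 + 34*z^3 + 70*z^2 + 38*z + 6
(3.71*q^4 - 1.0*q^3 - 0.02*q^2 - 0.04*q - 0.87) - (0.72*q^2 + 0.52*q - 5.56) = 3.71*q^4 - 1.0*q^3 - 0.74*q^2 - 0.56*q + 4.69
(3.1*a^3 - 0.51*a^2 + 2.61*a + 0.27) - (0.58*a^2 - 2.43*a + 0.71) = 3.1*a^3 - 1.09*a^2 + 5.04*a - 0.44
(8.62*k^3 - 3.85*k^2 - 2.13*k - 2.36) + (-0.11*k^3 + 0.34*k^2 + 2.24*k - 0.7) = 8.51*k^3 - 3.51*k^2 + 0.11*k - 3.06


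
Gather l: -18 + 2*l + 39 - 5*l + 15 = 36 - 3*l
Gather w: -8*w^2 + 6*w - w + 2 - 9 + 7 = -8*w^2 + 5*w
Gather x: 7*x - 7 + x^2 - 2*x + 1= x^2 + 5*x - 6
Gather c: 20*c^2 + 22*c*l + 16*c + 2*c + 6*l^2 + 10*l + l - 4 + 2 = 20*c^2 + c*(22*l + 18) + 6*l^2 + 11*l - 2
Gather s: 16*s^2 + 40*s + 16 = 16*s^2 + 40*s + 16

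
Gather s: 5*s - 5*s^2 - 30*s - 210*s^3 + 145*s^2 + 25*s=-210*s^3 + 140*s^2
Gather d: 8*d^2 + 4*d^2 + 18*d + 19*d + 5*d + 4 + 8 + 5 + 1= 12*d^2 + 42*d + 18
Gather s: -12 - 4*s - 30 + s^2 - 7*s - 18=s^2 - 11*s - 60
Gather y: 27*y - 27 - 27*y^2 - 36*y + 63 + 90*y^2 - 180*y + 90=63*y^2 - 189*y + 126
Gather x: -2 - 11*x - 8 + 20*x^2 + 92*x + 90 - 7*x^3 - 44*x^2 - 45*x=-7*x^3 - 24*x^2 + 36*x + 80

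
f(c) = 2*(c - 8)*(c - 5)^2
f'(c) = 2*(c - 8)*(2*c - 10) + 2*(c - 5)^2 = 6*(c - 7)*(c - 5)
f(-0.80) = -592.06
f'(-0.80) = 271.44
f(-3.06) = -1436.99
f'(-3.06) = 486.50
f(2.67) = -57.87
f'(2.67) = 60.53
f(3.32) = -26.42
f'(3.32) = 37.09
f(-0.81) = -594.78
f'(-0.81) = 272.26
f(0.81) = -252.46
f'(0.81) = 155.62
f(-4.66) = -2362.75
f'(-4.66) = 675.81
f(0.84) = -247.82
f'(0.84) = 153.75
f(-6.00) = -3388.00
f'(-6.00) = 858.00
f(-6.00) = -3388.00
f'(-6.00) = 858.00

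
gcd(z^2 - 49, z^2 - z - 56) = z + 7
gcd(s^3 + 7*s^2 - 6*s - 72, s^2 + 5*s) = 1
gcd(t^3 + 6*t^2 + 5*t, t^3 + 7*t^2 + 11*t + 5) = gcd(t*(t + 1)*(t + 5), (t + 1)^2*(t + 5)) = t^2 + 6*t + 5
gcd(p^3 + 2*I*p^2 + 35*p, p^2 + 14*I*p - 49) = p + 7*I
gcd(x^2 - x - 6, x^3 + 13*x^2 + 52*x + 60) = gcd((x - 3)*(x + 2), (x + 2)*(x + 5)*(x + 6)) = x + 2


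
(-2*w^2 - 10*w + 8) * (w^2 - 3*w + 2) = -2*w^4 - 4*w^3 + 34*w^2 - 44*w + 16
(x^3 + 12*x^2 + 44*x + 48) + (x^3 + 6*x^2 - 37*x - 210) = 2*x^3 + 18*x^2 + 7*x - 162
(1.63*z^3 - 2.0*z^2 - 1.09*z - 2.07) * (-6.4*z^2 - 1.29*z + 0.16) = -10.432*z^5 + 10.6973*z^4 + 9.8168*z^3 + 14.3341*z^2 + 2.4959*z - 0.3312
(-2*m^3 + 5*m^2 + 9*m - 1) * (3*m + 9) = -6*m^4 - 3*m^3 + 72*m^2 + 78*m - 9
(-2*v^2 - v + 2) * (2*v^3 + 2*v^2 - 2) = -4*v^5 - 6*v^4 + 2*v^3 + 8*v^2 + 2*v - 4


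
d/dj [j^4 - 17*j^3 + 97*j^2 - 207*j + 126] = 4*j^3 - 51*j^2 + 194*j - 207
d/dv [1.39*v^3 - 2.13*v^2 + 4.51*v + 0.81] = 4.17*v^2 - 4.26*v + 4.51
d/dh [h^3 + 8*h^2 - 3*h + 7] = 3*h^2 + 16*h - 3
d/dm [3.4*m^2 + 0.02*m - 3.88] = 6.8*m + 0.02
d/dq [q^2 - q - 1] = 2*q - 1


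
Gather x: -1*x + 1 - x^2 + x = 1 - x^2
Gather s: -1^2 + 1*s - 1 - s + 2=0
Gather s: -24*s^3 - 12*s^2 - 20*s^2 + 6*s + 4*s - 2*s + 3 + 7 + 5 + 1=-24*s^3 - 32*s^2 + 8*s + 16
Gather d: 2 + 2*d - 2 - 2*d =0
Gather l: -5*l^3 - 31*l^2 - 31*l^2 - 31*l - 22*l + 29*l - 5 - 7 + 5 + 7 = -5*l^3 - 62*l^2 - 24*l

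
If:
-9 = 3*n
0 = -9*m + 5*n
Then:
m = -5/3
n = -3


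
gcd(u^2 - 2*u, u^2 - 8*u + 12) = u - 2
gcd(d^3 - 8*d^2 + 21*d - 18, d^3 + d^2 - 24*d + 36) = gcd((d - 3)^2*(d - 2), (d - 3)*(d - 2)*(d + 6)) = d^2 - 5*d + 6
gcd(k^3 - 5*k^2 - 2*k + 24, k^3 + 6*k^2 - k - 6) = 1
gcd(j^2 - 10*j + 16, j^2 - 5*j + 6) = j - 2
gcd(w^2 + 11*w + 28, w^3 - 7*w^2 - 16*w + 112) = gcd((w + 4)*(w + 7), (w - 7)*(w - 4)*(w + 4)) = w + 4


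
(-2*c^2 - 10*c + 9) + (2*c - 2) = -2*c^2 - 8*c + 7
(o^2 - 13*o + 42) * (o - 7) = o^3 - 20*o^2 + 133*o - 294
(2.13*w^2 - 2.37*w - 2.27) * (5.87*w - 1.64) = 12.5031*w^3 - 17.4051*w^2 - 9.4381*w + 3.7228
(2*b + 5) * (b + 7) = 2*b^2 + 19*b + 35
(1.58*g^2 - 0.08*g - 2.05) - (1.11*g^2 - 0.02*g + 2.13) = 0.47*g^2 - 0.06*g - 4.18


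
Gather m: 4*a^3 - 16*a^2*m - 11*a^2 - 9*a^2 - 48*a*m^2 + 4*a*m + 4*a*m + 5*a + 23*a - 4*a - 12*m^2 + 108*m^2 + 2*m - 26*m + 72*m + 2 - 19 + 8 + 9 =4*a^3 - 20*a^2 + 24*a + m^2*(96 - 48*a) + m*(-16*a^2 + 8*a + 48)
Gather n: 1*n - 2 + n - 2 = 2*n - 4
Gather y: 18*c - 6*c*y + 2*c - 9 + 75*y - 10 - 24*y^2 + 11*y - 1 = 20*c - 24*y^2 + y*(86 - 6*c) - 20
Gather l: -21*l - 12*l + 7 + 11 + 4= 22 - 33*l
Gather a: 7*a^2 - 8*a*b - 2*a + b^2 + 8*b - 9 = 7*a^2 + a*(-8*b - 2) + b^2 + 8*b - 9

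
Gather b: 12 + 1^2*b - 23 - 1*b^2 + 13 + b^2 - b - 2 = 0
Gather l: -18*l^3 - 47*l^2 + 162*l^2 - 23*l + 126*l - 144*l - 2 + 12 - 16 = -18*l^3 + 115*l^2 - 41*l - 6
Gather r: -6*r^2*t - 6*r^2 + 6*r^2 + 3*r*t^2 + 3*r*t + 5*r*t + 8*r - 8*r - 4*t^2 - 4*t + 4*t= -6*r^2*t + r*(3*t^2 + 8*t) - 4*t^2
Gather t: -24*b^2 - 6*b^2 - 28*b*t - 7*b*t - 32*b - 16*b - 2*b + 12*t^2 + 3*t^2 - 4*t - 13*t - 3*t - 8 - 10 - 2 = -30*b^2 - 50*b + 15*t^2 + t*(-35*b - 20) - 20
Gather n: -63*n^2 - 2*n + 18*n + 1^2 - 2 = -63*n^2 + 16*n - 1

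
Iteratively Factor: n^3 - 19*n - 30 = (n + 3)*(n^2 - 3*n - 10) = (n + 2)*(n + 3)*(n - 5)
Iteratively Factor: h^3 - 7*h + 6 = (h - 1)*(h^2 + h - 6) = (h - 2)*(h - 1)*(h + 3)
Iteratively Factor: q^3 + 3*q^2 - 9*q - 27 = (q - 3)*(q^2 + 6*q + 9) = (q - 3)*(q + 3)*(q + 3)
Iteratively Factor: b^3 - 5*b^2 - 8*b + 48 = (b - 4)*(b^2 - b - 12) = (b - 4)*(b + 3)*(b - 4)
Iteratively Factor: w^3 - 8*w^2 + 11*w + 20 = (w - 5)*(w^2 - 3*w - 4) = (w - 5)*(w + 1)*(w - 4)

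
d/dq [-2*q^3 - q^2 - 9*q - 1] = -6*q^2 - 2*q - 9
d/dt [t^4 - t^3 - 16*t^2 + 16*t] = 4*t^3 - 3*t^2 - 32*t + 16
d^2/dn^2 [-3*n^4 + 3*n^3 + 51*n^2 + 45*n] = -36*n^2 + 18*n + 102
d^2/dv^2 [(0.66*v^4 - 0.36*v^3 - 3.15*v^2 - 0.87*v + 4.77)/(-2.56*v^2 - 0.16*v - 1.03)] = (-8.65075199999999*v^6 - 1.62201600000001*v^5 - 10.543104*v^4 + 5.20243199999999*v^3 - 245.445912*v^2 - 23.195304*v + 31.307766)/(16.777216*v^6 + 3.145728*v^5 + 20.447232*v^4 + 2.535424*v^3 + 8.226816*v^2 + 0.509232*v + 1.092727)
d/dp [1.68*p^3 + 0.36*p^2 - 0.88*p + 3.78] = 5.04*p^2 + 0.72*p - 0.88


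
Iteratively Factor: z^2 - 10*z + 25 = (z - 5)*(z - 5)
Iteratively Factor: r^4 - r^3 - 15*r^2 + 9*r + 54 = (r + 2)*(r^3 - 3*r^2 - 9*r + 27) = (r - 3)*(r + 2)*(r^2 - 9) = (r - 3)*(r + 2)*(r + 3)*(r - 3)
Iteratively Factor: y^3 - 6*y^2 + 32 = (y + 2)*(y^2 - 8*y + 16) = (y - 4)*(y + 2)*(y - 4)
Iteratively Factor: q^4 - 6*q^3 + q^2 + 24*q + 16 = (q + 1)*(q^3 - 7*q^2 + 8*q + 16) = (q - 4)*(q + 1)*(q^2 - 3*q - 4) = (q - 4)*(q + 1)^2*(q - 4)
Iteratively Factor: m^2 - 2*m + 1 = (m - 1)*(m - 1)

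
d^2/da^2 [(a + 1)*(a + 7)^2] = 6*a + 30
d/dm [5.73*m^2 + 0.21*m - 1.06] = 11.46*m + 0.21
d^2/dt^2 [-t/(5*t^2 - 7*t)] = -50/(125*t^3 - 525*t^2 + 735*t - 343)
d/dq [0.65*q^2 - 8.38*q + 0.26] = 1.3*q - 8.38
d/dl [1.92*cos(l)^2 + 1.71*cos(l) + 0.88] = -(3.84*cos(l) + 1.71)*sin(l)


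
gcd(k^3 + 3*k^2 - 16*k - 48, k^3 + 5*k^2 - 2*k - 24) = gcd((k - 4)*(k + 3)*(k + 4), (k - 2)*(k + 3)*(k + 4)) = k^2 + 7*k + 12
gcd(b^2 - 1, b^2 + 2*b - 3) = b - 1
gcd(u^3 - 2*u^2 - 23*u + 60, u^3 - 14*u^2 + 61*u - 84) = u^2 - 7*u + 12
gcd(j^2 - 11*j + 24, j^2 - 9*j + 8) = j - 8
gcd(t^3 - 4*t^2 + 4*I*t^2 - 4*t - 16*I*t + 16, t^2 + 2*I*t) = t + 2*I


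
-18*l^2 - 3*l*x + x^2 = (-6*l + x)*(3*l + x)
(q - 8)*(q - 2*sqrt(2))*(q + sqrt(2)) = q^3 - 8*q^2 - sqrt(2)*q^2 - 4*q + 8*sqrt(2)*q + 32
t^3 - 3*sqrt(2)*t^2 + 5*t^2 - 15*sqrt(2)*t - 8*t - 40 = (t + 5)*(t - 4*sqrt(2))*(t + sqrt(2))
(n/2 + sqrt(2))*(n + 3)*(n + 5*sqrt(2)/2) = n^3/2 + 3*n^2/2 + 9*sqrt(2)*n^2/4 + 5*n + 27*sqrt(2)*n/4 + 15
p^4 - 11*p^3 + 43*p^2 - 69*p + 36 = (p - 4)*(p - 3)^2*(p - 1)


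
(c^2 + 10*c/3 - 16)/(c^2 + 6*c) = (c - 8/3)/c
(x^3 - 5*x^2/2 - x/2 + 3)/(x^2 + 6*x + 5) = (x^2 - 7*x/2 + 3)/(x + 5)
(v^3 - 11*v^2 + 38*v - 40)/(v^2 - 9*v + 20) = v - 2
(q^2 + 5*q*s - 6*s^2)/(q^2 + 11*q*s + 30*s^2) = (q - s)/(q + 5*s)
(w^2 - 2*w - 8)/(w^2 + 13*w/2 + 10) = 2*(w^2 - 2*w - 8)/(2*w^2 + 13*w + 20)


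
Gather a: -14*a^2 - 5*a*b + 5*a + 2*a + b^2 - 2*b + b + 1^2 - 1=-14*a^2 + a*(7 - 5*b) + b^2 - b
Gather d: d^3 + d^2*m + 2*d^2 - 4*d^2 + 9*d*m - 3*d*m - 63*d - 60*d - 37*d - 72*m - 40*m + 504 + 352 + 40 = d^3 + d^2*(m - 2) + d*(6*m - 160) - 112*m + 896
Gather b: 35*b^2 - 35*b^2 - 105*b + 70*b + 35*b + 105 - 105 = 0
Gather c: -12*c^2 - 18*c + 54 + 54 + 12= -12*c^2 - 18*c + 120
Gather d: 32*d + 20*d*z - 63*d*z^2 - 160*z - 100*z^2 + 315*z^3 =d*(-63*z^2 + 20*z + 32) + 315*z^3 - 100*z^2 - 160*z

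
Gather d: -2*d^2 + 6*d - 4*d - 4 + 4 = -2*d^2 + 2*d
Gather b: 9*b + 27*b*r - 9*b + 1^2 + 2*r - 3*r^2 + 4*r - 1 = 27*b*r - 3*r^2 + 6*r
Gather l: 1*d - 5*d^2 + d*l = -5*d^2 + d*l + d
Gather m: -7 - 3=-10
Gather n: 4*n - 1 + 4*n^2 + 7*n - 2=4*n^2 + 11*n - 3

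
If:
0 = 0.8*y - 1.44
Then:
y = 1.80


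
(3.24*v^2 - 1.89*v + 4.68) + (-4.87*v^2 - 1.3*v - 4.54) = -1.63*v^2 - 3.19*v + 0.14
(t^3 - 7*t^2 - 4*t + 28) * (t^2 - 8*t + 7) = t^5 - 15*t^4 + 59*t^3 + 11*t^2 - 252*t + 196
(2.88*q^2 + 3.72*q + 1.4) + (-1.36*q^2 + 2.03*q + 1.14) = 1.52*q^2 + 5.75*q + 2.54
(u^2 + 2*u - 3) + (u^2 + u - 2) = 2*u^2 + 3*u - 5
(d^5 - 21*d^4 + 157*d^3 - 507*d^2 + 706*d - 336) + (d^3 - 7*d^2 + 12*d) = d^5 - 21*d^4 + 158*d^3 - 514*d^2 + 718*d - 336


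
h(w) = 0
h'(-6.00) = 0.00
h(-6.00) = 0.00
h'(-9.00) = 0.00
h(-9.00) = 0.00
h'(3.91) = 0.00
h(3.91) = 0.00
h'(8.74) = 0.00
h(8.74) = 0.00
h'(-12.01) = 0.00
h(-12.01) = 0.00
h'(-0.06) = 0.00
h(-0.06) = 0.00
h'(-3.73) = 0.00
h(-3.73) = 0.00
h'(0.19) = 0.00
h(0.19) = 0.00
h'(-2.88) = 0.00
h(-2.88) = 0.00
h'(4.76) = 0.00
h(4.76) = 0.00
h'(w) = 0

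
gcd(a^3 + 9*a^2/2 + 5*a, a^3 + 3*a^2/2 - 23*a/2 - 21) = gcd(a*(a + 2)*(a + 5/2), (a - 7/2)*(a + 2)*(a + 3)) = a + 2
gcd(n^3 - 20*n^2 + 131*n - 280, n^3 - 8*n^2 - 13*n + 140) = n^2 - 12*n + 35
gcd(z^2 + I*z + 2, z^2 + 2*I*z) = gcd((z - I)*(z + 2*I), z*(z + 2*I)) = z + 2*I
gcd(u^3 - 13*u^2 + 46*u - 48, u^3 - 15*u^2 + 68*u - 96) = u^2 - 11*u + 24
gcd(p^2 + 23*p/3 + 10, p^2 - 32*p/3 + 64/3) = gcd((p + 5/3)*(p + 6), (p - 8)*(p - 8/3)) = 1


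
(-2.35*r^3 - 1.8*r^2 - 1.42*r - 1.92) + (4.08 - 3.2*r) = -2.35*r^3 - 1.8*r^2 - 4.62*r + 2.16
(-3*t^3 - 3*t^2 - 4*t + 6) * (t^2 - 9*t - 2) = -3*t^5 + 24*t^4 + 29*t^3 + 48*t^2 - 46*t - 12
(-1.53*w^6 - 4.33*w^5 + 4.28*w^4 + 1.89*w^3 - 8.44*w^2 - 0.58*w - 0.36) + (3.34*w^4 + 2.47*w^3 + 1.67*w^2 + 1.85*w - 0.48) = -1.53*w^6 - 4.33*w^5 + 7.62*w^4 + 4.36*w^3 - 6.77*w^2 + 1.27*w - 0.84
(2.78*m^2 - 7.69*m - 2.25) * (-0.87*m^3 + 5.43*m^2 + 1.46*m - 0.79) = -2.4186*m^5 + 21.7857*m^4 - 35.7404*m^3 - 25.6411*m^2 + 2.7901*m + 1.7775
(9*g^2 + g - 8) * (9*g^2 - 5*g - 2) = 81*g^4 - 36*g^3 - 95*g^2 + 38*g + 16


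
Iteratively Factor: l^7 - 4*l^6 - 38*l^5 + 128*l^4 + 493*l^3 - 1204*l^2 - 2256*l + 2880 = (l - 4)*(l^6 - 38*l^4 - 24*l^3 + 397*l^2 + 384*l - 720) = (l - 4)*(l + 4)*(l^5 - 4*l^4 - 22*l^3 + 64*l^2 + 141*l - 180) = (l - 4)^2*(l + 4)*(l^4 - 22*l^2 - 24*l + 45) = (l - 4)^2*(l - 1)*(l + 4)*(l^3 + l^2 - 21*l - 45) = (l - 5)*(l - 4)^2*(l - 1)*(l + 4)*(l^2 + 6*l + 9) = (l - 5)*(l - 4)^2*(l - 1)*(l + 3)*(l + 4)*(l + 3)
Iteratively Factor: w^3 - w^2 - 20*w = (w + 4)*(w^2 - 5*w) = w*(w + 4)*(w - 5)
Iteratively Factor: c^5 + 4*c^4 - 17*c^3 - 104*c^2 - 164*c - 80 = (c - 5)*(c^4 + 9*c^3 + 28*c^2 + 36*c + 16) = (c - 5)*(c + 1)*(c^3 + 8*c^2 + 20*c + 16) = (c - 5)*(c + 1)*(c + 2)*(c^2 + 6*c + 8) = (c - 5)*(c + 1)*(c + 2)*(c + 4)*(c + 2)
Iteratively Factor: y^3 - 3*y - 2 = (y - 2)*(y^2 + 2*y + 1) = (y - 2)*(y + 1)*(y + 1)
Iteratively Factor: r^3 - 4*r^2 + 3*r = (r - 1)*(r^2 - 3*r) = r*(r - 1)*(r - 3)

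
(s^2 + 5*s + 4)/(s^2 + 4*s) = (s + 1)/s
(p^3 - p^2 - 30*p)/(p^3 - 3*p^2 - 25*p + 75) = p*(p - 6)/(p^2 - 8*p + 15)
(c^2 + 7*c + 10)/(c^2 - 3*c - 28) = (c^2 + 7*c + 10)/(c^2 - 3*c - 28)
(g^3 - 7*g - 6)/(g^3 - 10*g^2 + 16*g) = (g^3 - 7*g - 6)/(g*(g^2 - 10*g + 16))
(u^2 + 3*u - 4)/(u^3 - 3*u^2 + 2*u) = (u + 4)/(u*(u - 2))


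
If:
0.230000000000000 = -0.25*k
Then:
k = -0.92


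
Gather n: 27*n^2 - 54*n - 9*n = 27*n^2 - 63*n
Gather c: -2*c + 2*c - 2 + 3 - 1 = 0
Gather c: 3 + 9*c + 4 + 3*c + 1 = 12*c + 8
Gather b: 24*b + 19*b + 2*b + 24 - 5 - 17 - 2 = 45*b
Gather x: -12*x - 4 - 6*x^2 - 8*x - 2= -6*x^2 - 20*x - 6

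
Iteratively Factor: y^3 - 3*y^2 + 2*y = (y)*(y^2 - 3*y + 2) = y*(y - 2)*(y - 1)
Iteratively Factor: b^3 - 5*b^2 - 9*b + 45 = (b - 5)*(b^2 - 9) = (b - 5)*(b + 3)*(b - 3)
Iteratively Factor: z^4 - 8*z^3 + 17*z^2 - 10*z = (z - 5)*(z^3 - 3*z^2 + 2*z) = (z - 5)*(z - 2)*(z^2 - z) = z*(z - 5)*(z - 2)*(z - 1)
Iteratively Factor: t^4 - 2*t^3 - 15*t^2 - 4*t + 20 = (t - 5)*(t^3 + 3*t^2 - 4) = (t - 5)*(t - 1)*(t^2 + 4*t + 4) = (t - 5)*(t - 1)*(t + 2)*(t + 2)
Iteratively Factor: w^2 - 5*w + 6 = (w - 3)*(w - 2)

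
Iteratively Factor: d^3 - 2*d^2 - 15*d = (d - 5)*(d^2 + 3*d) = (d - 5)*(d + 3)*(d)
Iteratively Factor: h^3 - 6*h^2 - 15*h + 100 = (h + 4)*(h^2 - 10*h + 25) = (h - 5)*(h + 4)*(h - 5)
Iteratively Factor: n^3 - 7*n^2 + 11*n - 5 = (n - 5)*(n^2 - 2*n + 1) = (n - 5)*(n - 1)*(n - 1)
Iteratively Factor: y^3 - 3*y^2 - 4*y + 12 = (y + 2)*(y^2 - 5*y + 6) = (y - 3)*(y + 2)*(y - 2)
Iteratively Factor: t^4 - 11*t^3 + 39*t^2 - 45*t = (t - 3)*(t^3 - 8*t^2 + 15*t) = (t - 3)^2*(t^2 - 5*t) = t*(t - 3)^2*(t - 5)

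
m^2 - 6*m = m*(m - 6)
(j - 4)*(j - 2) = j^2 - 6*j + 8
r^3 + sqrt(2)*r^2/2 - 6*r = r*(r - 3*sqrt(2)/2)*(r + 2*sqrt(2))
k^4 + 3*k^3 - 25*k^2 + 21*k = k*(k - 3)*(k - 1)*(k + 7)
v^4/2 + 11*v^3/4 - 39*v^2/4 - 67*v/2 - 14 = (v/2 + 1)*(v - 4)*(v + 1/2)*(v + 7)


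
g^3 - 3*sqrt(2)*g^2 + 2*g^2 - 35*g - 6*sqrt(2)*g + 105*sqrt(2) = (g - 5)*(g + 7)*(g - 3*sqrt(2))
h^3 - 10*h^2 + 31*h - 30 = (h - 5)*(h - 3)*(h - 2)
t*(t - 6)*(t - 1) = t^3 - 7*t^2 + 6*t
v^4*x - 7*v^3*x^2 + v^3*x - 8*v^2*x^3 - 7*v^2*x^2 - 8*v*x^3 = v*(v - 8*x)*(v + x)*(v*x + x)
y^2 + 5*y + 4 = (y + 1)*(y + 4)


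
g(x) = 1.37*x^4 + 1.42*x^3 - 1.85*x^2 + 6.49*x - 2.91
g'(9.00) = 4313.17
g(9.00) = 9929.40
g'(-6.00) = -1001.63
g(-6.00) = 1360.35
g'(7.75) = 2784.54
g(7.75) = 5539.54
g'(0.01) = 6.45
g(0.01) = -2.85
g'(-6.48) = -1281.75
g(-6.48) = 1906.55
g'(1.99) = 59.18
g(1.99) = 35.35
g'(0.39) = 6.02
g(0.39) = -0.54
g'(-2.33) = -31.08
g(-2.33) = -5.66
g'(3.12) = 202.85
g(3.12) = 172.28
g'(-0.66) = 9.21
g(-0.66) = -8.15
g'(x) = 5.48*x^3 + 4.26*x^2 - 3.7*x + 6.49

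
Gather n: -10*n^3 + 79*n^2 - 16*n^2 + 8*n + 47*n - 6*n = -10*n^3 + 63*n^2 + 49*n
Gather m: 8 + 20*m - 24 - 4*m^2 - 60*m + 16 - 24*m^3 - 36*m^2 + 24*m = -24*m^3 - 40*m^2 - 16*m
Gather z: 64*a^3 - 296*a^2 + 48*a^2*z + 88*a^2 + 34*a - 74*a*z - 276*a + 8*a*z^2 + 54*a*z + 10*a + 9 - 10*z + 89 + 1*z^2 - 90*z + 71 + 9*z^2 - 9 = 64*a^3 - 208*a^2 - 232*a + z^2*(8*a + 10) + z*(48*a^2 - 20*a - 100) + 160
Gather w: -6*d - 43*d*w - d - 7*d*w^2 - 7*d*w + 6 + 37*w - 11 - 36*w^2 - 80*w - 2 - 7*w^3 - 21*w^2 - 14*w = -7*d - 7*w^3 + w^2*(-7*d - 57) + w*(-50*d - 57) - 7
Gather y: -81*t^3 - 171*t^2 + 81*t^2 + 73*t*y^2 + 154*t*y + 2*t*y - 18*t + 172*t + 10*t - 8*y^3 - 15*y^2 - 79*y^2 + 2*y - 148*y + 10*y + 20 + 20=-81*t^3 - 90*t^2 + 164*t - 8*y^3 + y^2*(73*t - 94) + y*(156*t - 136) + 40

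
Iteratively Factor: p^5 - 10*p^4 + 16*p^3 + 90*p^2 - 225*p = (p)*(p^4 - 10*p^3 + 16*p^2 + 90*p - 225) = p*(p - 5)*(p^3 - 5*p^2 - 9*p + 45) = p*(p - 5)*(p + 3)*(p^2 - 8*p + 15) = p*(p - 5)^2*(p + 3)*(p - 3)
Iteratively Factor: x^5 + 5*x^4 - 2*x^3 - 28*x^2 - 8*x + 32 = (x + 2)*(x^4 + 3*x^3 - 8*x^2 - 12*x + 16) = (x - 2)*(x + 2)*(x^3 + 5*x^2 + 2*x - 8) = (x - 2)*(x - 1)*(x + 2)*(x^2 + 6*x + 8) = (x - 2)*(x - 1)*(x + 2)^2*(x + 4)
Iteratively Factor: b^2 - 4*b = (b - 4)*(b)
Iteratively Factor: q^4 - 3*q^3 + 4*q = (q - 2)*(q^3 - q^2 - 2*q) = (q - 2)^2*(q^2 + q) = q*(q - 2)^2*(q + 1)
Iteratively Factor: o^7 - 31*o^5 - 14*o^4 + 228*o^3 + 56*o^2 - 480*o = (o + 3)*(o^6 - 3*o^5 - 22*o^4 + 52*o^3 + 72*o^2 - 160*o) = (o - 2)*(o + 3)*(o^5 - o^4 - 24*o^3 + 4*o^2 + 80*o) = (o - 2)*(o + 2)*(o + 3)*(o^4 - 3*o^3 - 18*o^2 + 40*o) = (o - 2)*(o + 2)*(o + 3)*(o + 4)*(o^3 - 7*o^2 + 10*o) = (o - 5)*(o - 2)*(o + 2)*(o + 3)*(o + 4)*(o^2 - 2*o) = o*(o - 5)*(o - 2)*(o + 2)*(o + 3)*(o + 4)*(o - 2)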